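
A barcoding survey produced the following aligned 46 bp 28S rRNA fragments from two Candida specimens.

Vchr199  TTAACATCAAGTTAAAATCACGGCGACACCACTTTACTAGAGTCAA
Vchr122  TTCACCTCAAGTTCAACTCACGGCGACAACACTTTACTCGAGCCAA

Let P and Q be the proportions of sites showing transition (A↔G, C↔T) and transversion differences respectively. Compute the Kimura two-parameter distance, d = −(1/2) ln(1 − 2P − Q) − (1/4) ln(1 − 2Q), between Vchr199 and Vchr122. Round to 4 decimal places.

The sequences differ at positions 3 (A/C, transversion), 6 (A/C, transversion), 14 (A/C, transversion), 17 (A/C, transversion), 29 (C/A, transversion), 39 (A/C, transversion), 43 (T/C, transition).
Of the 7 differences, 1 transition and 6 transversions over 46 sites: P = 1/46 = 0.021739, Q = 6/46 = 0.130435.
d = −0.5·ln(0.826087) − 0.25·ln(0.739130) = −0.5·(-0.191055) − 0.25·(-0.302281) = 0.1711.

0.1711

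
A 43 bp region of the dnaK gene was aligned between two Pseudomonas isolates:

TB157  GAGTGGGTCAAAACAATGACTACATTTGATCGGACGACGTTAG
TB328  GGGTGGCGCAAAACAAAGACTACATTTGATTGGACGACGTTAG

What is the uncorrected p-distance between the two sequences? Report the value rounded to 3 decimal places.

Differing sites — 2:A/G; 7:G/C; 8:T/G; 17:T/A; 31:C/T.
There are 5 differences over 43 sites, so p = 5/43 = 0.116.

0.116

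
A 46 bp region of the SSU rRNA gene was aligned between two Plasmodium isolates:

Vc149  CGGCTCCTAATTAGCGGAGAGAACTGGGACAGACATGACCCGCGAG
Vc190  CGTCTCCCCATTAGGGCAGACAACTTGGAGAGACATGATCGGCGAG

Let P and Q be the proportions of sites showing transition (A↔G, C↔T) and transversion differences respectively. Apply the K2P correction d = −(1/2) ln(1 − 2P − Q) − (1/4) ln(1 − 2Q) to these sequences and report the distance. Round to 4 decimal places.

0.2580

The sequences differ at positions 3 (G/T, transversion), 8 (T/C, transition), 9 (A/C, transversion), 15 (C/G, transversion), 17 (G/C, transversion), 21 (G/C, transversion), 26 (G/T, transversion), 30 (C/G, transversion), 39 (C/T, transition), 41 (C/G, transversion).
Of the 10 differences, 2 transitions and 8 transversions over 46 sites: P = 2/46 = 0.043478, Q = 8/46 = 0.173913.
d = −0.5·ln(0.739131) − 0.25·ln(0.652174) = −0.5·(-0.302280) − 0.25·(-0.427444) = 0.2580.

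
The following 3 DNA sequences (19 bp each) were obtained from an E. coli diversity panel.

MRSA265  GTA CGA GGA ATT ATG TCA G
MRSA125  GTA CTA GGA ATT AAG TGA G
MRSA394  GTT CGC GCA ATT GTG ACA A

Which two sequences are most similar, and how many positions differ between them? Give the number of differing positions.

3

Pairwise Hamming distances:
  MRSA265 vs MRSA125: 3
  MRSA265 vs MRSA394: 6
  MRSA125 vs MRSA394: 9
The smallest is 3, between MRSA265 and MRSA125.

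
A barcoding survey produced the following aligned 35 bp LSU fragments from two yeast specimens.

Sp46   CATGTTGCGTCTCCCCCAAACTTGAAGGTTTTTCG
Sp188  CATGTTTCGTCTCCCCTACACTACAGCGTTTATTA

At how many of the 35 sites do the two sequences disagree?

Differing sites — 7:G/T; 17:C/T; 19:A/C; 23:T/A; 24:G/C; 26:A/G; 27:G/C; 32:T/A; 34:C/T; 35:G/A.
That gives 10 mismatches out of 35 aligned sites, so the Hamming distance is 10.

10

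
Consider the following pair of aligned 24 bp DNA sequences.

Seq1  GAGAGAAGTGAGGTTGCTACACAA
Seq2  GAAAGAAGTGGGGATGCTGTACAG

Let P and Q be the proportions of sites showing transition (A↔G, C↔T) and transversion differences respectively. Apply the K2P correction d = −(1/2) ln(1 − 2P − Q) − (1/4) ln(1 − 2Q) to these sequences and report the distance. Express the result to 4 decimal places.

0.3283

The sequences differ at positions 3 (G/A, transition), 11 (A/G, transition), 14 (T/A, transversion), 19 (A/G, transition), 20 (C/T, transition), 24 (A/G, transition).
Of the 6 differences, 5 transitions and 1 transversion over 24 sites: P = 5/24 = 0.208333, Q = 1/24 = 0.041667.
d = −0.5·ln(0.541667) − 0.25·ln(0.916666) = −0.5·(-0.613104) − 0.25·(-0.087012) = 0.3283.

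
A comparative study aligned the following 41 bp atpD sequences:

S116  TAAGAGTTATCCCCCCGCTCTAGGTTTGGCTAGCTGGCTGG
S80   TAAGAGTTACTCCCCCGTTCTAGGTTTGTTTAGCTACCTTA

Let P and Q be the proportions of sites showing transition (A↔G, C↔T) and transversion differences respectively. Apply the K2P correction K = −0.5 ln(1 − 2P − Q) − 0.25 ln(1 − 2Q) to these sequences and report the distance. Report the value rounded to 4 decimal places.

0.2673

Mismatches occur at site 10 (T→C, transition), site 11 (C→T, transition), site 18 (C→T, transition), site 29 (G→T, transversion), site 30 (C→T, transition), site 36 (G→A, transition), site 37 (G→C, transversion), site 40 (G→T, transversion), site 41 (G→A, transition).
Of the 9 differences, 6 transitions and 3 transversions over 41 sites: P = 6/41 = 0.146341, Q = 3/41 = 0.073171.
d = −0.5·ln(0.634147) − 0.25·ln(0.853658) = −0.5·(-0.455474) − 0.25·(-0.158225) = 0.2673.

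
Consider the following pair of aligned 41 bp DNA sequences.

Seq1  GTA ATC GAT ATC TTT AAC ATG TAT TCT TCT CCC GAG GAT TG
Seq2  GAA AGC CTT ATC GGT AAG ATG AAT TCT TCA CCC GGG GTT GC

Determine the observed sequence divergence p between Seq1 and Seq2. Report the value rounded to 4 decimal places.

Mismatches occur at site 2 (T↔A), site 5 (T↔G), site 7 (G↔C), site 8 (A↔T), site 13 (T↔G), site 14 (T↔G), site 18 (C↔G), site 22 (T↔A), site 30 (T↔A), site 35 (A↔G), site 38 (A↔T), site 40 (T↔G), site 41 (G↔C).
There are 13 differences over 41 sites, so p = 13/41 = 0.3171.

0.3171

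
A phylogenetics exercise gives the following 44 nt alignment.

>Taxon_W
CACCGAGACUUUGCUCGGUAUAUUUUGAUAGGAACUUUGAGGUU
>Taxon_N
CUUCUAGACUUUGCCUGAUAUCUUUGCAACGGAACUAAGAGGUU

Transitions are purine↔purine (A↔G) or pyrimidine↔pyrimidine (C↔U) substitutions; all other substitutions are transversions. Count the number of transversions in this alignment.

Differing sites — 2:A/U (Tv); 3:C/U (Ti); 5:G/U (Tv); 15:U/C (Ti); 16:C/U (Ti); 18:G/A (Ti); 22:A/C (Tv); 26:U/G (Tv); 27:G/C (Tv); 29:U/A (Tv); 30:A/C (Tv); 37:U/A (Tv); 38:U/A (Tv).
Of the 13 differences, 4 transitions and 9 transversions, so the answer is 9.

9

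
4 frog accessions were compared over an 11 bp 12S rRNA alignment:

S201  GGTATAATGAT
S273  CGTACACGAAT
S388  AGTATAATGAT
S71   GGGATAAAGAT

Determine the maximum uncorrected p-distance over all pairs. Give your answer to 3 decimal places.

0.545

Pairwise Hamming distances:
  S201 vs S273: 5
  S201 vs S388: 1
  S201 vs S71: 2
  S273 vs S388: 5
  S273 vs S71: 6
  S388 vs S71: 3
The largest is 6 mismatches, between S273 and S71; p = 6/11 = 0.545.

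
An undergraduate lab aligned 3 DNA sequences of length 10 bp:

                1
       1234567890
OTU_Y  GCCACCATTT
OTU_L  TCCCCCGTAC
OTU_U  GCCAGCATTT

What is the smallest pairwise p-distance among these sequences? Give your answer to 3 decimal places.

0.100

Pairwise Hamming distances:
  OTU_Y vs OTU_L: 5
  OTU_Y vs OTU_U: 1
  OTU_L vs OTU_U: 6
The smallest is 1 mismatch, between OTU_Y and OTU_U; p = 1/10 = 0.100.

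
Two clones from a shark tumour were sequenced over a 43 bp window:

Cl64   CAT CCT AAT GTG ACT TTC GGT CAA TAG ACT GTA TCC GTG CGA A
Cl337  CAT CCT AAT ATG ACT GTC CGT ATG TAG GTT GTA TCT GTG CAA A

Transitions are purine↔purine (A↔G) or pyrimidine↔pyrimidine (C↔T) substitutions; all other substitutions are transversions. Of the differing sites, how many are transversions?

The sequences differ at positions 10 (G/A, transition), 16 (T/G, transversion), 19 (G/C, transversion), 22 (C/A, transversion), 23 (A/T, transversion), 24 (A/G, transition), 28 (A/G, transition), 29 (C/T, transition), 36 (C/T, transition), 41 (G/A, transition).
Of the 10 differences, 6 transitions and 4 transversions, so the answer is 4.

4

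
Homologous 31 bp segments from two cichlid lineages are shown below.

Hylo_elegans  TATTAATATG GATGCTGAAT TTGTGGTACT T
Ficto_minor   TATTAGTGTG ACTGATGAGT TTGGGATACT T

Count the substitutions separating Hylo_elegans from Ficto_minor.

8

Mismatches occur at site 6 (A→G), site 8 (A→G), site 11 (G→A), site 12 (A→C), site 15 (C→A), site 19 (A→G), site 24 (T→G), site 26 (G→A).
That gives 8 mismatches out of 31 aligned sites, so the Hamming distance is 8.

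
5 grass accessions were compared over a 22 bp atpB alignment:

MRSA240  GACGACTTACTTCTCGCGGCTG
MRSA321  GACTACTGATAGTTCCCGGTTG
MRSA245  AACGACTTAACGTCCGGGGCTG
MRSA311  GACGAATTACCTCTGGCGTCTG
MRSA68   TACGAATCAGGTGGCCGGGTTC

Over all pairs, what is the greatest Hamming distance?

Pairwise Hamming distances:
  MRSA240 vs MRSA321: 8
  MRSA240 vs MRSA245: 7
  MRSA240 vs MRSA311: 4
  MRSA240 vs MRSA68: 11
  MRSA321 vs MRSA245: 9
  MRSA321 vs MRSA311: 11
  MRSA321 vs MRSA68: 11
  MRSA245 vs MRSA311: 9
  MRSA245 vs MRSA68: 11
  MRSA311 vs MRSA68: 12
The largest is 12, between MRSA311 and MRSA68.

12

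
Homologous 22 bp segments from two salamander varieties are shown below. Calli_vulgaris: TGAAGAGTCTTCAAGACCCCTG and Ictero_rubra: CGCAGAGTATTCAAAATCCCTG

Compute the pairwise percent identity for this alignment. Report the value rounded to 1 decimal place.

Mismatches occur at site 1 (T↔C), site 3 (A↔C), site 9 (C↔A), site 15 (G↔A), site 17 (C↔T).
17 of the 22 sites match, so the percent identity is 17/22 × 100 = 77.3%.

77.3%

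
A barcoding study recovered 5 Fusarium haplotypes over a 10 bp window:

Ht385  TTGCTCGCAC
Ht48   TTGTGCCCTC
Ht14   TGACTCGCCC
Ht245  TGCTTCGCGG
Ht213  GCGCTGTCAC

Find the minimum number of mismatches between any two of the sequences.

Pairwise Hamming distances:
  Ht385 vs Ht48: 4
  Ht385 vs Ht14: 3
  Ht385 vs Ht245: 5
  Ht385 vs Ht213: 4
  Ht48 vs Ht14: 6
  Ht48 vs Ht245: 6
  Ht48 vs Ht213: 7
  Ht14 vs Ht245: 4
  Ht14 vs Ht213: 6
  Ht245 vs Ht213: 8
The smallest is 3, between Ht385 and Ht14.

3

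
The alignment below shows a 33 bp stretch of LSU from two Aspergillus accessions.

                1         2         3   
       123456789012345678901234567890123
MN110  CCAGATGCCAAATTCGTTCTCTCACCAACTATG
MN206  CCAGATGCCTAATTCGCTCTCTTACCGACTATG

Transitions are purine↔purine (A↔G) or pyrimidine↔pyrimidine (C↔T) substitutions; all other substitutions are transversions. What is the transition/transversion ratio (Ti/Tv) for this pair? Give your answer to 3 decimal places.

The sequences differ at positions 10 (A/T, transversion), 17 (T/C, transition), 23 (C/T, transition), 27 (A/G, transition).
Of the 4 differences, 3 transitions and 1 transversion, so Ti/Tv = 3/1 = 3.000.

3.000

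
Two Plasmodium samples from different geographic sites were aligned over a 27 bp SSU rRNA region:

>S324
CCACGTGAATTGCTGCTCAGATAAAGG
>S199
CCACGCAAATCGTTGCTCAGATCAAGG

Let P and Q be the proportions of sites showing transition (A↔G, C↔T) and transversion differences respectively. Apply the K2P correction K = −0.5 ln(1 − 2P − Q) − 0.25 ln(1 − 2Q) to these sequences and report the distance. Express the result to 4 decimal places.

Mismatches occur at site 6 (T/C, transition), site 7 (G/A, transition), site 11 (T/C, transition), site 13 (C/T, transition), site 23 (A/C, transversion).
Of the 5 differences, 4 transitions and 1 transversion over 27 sites: P = 4/27 = 0.148148, Q = 1/27 = 0.037037.
d = −0.5·ln(0.666667) − 0.25·ln(0.925926) = −0.5·(-0.405465) − 0.25·(-0.076961) = 0.2220.

0.2220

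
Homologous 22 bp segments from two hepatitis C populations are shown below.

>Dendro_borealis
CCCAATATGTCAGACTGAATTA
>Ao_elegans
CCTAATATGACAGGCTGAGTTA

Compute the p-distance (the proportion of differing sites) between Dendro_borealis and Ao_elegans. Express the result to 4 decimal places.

Mismatches occur at site 3 (C↔T), site 10 (T↔A), site 14 (A↔G), site 19 (A↔G).
There are 4 differences over 22 sites, so p = 4/22 = 0.1818.

0.1818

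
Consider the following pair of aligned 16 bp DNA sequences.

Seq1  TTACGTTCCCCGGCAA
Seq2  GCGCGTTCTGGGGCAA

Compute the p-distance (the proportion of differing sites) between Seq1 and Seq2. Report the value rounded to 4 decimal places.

0.3750

Mismatches occur at site 1 (T/G), site 2 (T/C), site 3 (A/G), site 9 (C/T), site 10 (C/G), site 11 (C/G).
There are 6 differences over 16 sites, so p = 6/16 = 0.3750.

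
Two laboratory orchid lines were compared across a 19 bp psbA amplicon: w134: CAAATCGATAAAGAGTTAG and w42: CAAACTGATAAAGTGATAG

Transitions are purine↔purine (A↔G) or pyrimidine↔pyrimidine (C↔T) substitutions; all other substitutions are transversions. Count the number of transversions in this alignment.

2

Differing sites — 5:T/C (Ti); 6:C/T (Ti); 14:A/T (Tv); 16:T/A (Tv).
Of the 4 differences, 2 transitions and 2 transversions, so the answer is 2.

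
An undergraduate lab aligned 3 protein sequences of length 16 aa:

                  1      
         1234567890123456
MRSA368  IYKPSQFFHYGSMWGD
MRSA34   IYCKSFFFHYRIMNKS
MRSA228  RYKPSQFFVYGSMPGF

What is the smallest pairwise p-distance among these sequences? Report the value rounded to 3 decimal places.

Pairwise Hamming distances:
  MRSA368 vs MRSA34: 8
  MRSA368 vs MRSA228: 4
  MRSA34 vs MRSA228: 10
The smallest is 4 mismatches, between MRSA368 and MRSA228; p = 4/16 = 0.250.

0.250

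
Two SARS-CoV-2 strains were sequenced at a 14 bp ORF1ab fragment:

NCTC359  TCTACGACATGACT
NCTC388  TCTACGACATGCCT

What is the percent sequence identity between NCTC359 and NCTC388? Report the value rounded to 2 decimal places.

92.86%

The sequences differ at position 12 (A/C).
13 of the 14 sites match, so the percent identity is 13/14 × 100 = 92.86%.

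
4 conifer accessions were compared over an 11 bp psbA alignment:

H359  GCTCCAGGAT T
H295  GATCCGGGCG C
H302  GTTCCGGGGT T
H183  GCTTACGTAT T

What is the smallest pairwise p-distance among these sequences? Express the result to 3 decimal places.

Pairwise Hamming distances:
  H359 vs H295: 5
  H359 vs H302: 3
  H359 vs H183: 4
  H295 vs H302: 4
  H295 vs H183: 8
  H302 vs H183: 6
The smallest is 3 mismatches, between H359 and H302; p = 3/11 = 0.273.

0.273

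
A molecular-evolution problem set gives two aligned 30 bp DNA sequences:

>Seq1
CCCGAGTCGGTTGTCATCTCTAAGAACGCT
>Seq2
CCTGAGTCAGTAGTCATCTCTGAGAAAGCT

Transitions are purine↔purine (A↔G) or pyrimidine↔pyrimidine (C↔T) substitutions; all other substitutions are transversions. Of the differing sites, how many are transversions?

2

The sequences differ at positions 3 (C/T, transition), 9 (G/A, transition), 12 (T/A, transversion), 22 (A/G, transition), 27 (C/A, transversion).
Of the 5 differences, 3 transitions and 2 transversions, so the answer is 2.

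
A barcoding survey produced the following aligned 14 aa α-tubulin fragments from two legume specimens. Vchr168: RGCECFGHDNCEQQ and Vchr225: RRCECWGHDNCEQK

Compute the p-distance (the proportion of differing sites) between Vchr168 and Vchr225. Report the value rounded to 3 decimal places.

0.214

The sequences differ at positions 2 (G/R), 6 (F/W), 14 (Q/K).
There are 3 differences over 14 sites, so p = 3/14 = 0.214.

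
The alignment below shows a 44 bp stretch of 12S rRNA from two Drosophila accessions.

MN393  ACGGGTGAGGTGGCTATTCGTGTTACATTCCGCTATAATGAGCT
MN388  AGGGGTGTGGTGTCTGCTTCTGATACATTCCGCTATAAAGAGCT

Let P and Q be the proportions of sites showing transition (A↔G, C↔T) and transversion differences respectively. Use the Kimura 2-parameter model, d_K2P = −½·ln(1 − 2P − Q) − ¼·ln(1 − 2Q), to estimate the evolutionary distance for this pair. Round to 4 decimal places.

0.2388

The sequences differ at positions 2 (C/G, transversion), 8 (A/T, transversion), 13 (G/T, transversion), 16 (A/G, transition), 17 (T/C, transition), 19 (C/T, transition), 20 (G/C, transversion), 23 (T/A, transversion), 39 (T/A, transversion).
Of the 9 differences, 3 transitions and 6 transversions over 44 sites: P = 3/44 = 0.068182, Q = 6/44 = 0.136364.
d = −0.5·ln(0.727272) − 0.25·ln(0.727272) = −0.5·(-0.318455) − 0.25·(-0.318455) = 0.2388.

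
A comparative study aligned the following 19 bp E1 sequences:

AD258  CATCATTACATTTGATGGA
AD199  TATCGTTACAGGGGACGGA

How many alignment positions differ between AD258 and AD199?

6

Mismatches occur at site 1 (C↔T), site 5 (A↔G), site 11 (T↔G), site 12 (T↔G), site 13 (T↔G), site 16 (T↔C).
That gives 6 mismatches out of 19 aligned sites, so the Hamming distance is 6.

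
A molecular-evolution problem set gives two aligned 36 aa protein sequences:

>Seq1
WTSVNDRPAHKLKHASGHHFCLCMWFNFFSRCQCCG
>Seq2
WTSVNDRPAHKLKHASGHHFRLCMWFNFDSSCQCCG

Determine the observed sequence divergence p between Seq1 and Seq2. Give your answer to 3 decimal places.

0.083

Differing sites — 21:C/R; 29:F/D; 31:R/S.
There are 3 differences over 36 sites, so p = 3/36 = 0.083.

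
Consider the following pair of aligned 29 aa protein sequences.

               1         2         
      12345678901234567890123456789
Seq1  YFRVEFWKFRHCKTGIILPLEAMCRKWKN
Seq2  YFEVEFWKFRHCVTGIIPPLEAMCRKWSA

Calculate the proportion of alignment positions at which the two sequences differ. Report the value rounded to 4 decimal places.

0.1724

Mismatches occur at site 3 (R↔E), site 13 (K↔V), site 18 (L↔P), site 28 (K↔S), site 29 (N↔A).
There are 5 differences over 29 sites, so p = 5/29 = 0.1724.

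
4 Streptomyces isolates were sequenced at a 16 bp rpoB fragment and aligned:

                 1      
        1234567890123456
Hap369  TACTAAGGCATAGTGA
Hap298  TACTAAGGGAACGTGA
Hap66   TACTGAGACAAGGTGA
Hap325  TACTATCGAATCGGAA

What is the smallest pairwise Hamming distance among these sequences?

Pairwise Hamming distances:
  Hap369 vs Hap298: 3
  Hap369 vs Hap66: 4
  Hap369 vs Hap325: 6
  Hap298 vs Hap66: 4
  Hap298 vs Hap325: 6
  Hap66 vs Hap325: 9
The smallest is 3, between Hap369 and Hap298.

3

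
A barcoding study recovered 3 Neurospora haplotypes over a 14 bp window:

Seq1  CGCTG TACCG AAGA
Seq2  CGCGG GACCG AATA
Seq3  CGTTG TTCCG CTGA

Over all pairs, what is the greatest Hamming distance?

Pairwise Hamming distances:
  Seq1 vs Seq2: 3
  Seq1 vs Seq3: 4
  Seq2 vs Seq3: 7
The largest is 7, between Seq2 and Seq3.

7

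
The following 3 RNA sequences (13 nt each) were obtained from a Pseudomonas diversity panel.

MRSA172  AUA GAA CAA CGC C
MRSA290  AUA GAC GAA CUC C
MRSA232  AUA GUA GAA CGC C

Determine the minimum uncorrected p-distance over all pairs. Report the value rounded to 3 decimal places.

0.154

Pairwise Hamming distances:
  MRSA172 vs MRSA290: 3
  MRSA172 vs MRSA232: 2
  MRSA290 vs MRSA232: 3
The smallest is 2 mismatches, between MRSA172 and MRSA232; p = 2/13 = 0.154.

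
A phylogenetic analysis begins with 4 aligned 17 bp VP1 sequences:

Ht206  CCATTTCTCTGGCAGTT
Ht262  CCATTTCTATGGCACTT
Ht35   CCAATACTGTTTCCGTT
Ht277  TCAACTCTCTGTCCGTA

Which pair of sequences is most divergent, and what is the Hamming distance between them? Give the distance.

Pairwise Hamming distances:
  Ht206 vs Ht262: 2
  Ht206 vs Ht35: 6
  Ht206 vs Ht277: 6
  Ht262 vs Ht35: 7
  Ht262 vs Ht277: 8
  Ht35 vs Ht277: 6
The largest is 8, between Ht262 and Ht277.

8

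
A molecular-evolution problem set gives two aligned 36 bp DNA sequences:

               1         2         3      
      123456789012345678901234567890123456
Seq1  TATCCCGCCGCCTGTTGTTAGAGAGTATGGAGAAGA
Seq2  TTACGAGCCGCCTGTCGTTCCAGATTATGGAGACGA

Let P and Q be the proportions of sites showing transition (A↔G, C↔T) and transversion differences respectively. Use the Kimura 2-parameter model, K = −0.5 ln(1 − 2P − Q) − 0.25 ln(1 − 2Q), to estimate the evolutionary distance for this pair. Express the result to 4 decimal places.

The sequences differ at positions 2 (A/T, transversion), 3 (T/A, transversion), 5 (C/G, transversion), 6 (C/A, transversion), 16 (T/C, transition), 20 (A/C, transversion), 21 (G/C, transversion), 25 (G/T, transversion), 34 (A/C, transversion).
Of the 9 differences, 1 transition and 8 transversions over 36 sites: P = 1/36 = 0.027778, Q = 8/36 = 0.222222.
d = −0.5·ln(0.722222) − 0.25·ln(0.555556) = −0.5·(-0.325423) − 0.25·(-0.587786) = 0.3097.

0.3097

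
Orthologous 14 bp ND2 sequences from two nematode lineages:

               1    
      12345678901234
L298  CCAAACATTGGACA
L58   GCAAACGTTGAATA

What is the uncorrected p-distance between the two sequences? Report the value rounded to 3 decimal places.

0.286

Mismatches occur at site 1 (C↔G), site 7 (A↔G), site 11 (G↔A), site 13 (C↔T).
There are 4 differences over 14 sites, so p = 4/14 = 0.286.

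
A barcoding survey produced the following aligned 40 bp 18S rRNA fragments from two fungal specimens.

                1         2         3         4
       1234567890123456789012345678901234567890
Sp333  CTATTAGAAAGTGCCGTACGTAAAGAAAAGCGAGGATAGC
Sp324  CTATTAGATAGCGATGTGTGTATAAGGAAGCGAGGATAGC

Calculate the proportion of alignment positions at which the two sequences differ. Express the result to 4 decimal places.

Mismatches occur at site 9 (A/T), site 12 (T/C), site 14 (C/A), site 15 (C/T), site 18 (A/G), site 19 (C/T), site 23 (A/T), site 25 (G/A), site 26 (A/G), site 27 (A/G).
There are 10 differences over 40 sites, so p = 10/40 = 0.2500.

0.2500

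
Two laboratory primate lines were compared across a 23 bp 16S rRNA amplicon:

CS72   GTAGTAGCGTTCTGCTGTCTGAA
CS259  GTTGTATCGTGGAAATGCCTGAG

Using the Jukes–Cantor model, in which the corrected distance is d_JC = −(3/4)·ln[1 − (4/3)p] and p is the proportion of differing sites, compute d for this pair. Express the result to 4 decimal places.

Differing sites — 3:A/T; 7:G/T; 11:T/G; 12:C/G; 13:T/A; 14:G/A; 15:C/A; 18:T/C; 23:A/G.
p = 9/23 = 0.391304.
d = −0.75 · ln(1 − (4/3)·0.391304) = −0.75 · ln(0.478261) = −0.75 · (-0.737599) = 0.5532.

0.5532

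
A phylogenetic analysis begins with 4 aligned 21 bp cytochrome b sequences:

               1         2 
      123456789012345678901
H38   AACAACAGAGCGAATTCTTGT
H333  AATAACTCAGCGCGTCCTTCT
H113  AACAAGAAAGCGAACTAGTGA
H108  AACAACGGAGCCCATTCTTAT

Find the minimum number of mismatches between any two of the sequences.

4

Pairwise Hamming distances:
  H38 vs H333: 7
  H38 vs H113: 6
  H38 vs H108: 4
  H333 vs H113: 12
  H333 vs H108: 7
  H113 vs H108: 10
The smallest is 4, between H38 and H108.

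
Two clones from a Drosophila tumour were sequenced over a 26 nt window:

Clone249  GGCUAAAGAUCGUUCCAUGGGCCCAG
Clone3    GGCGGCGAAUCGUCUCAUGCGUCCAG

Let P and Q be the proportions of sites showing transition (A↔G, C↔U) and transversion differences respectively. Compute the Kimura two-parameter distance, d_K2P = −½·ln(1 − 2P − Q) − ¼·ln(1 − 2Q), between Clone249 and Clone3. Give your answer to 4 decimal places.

Differing sites — 4:U/G (Tv); 5:A/G (Ti); 6:A/C (Tv); 7:A/G (Ti); 8:G/A (Ti); 14:U/C (Ti); 15:C/U (Ti); 20:G/C (Tv); 22:C/U (Ti).
Of the 9 differences, 6 transitions and 3 transversions over 26 sites: P = 6/26 = 0.230769, Q = 3/26 = 0.115385.
d = −0.5·ln(0.423077) − 0.25·ln(0.769230) = −0.5·(-0.860201) − 0.25·(-0.262365) = 0.4957.

0.4957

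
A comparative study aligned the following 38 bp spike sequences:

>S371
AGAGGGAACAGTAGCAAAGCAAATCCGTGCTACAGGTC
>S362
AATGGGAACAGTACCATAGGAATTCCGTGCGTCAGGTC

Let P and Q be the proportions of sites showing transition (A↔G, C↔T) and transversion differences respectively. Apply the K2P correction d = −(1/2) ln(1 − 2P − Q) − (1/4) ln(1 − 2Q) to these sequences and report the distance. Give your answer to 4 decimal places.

Mismatches occur at site 2 (G→A, transition), site 3 (A→T, transversion), site 14 (G→C, transversion), site 17 (A→T, transversion), site 20 (C→G, transversion), site 23 (A→T, transversion), site 31 (T→G, transversion), site 32 (A→T, transversion).
Of the 8 differences, 1 transition and 7 transversions over 38 sites: P = 1/38 = 0.026316, Q = 7/38 = 0.184211.
d = −0.5·ln(0.763157) − 0.25·ln(0.631578) = −0.5·(-0.270292) − 0.25·(-0.459534) = 0.2500.

0.2500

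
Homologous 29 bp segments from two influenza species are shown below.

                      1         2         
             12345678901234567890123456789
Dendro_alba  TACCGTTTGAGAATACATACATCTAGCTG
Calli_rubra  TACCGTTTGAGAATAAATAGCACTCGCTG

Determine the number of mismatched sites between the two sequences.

5

The sequences differ at positions 16 (C/A), 20 (C/G), 21 (A/C), 22 (T/A), 25 (A/C).
That gives 5 mismatches out of 29 aligned sites, so the Hamming distance is 5.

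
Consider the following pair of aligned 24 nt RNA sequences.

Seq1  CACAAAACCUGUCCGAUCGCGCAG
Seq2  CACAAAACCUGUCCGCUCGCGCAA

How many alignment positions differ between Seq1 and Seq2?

Mismatches occur at site 16 (A/C), site 24 (G/A).
That gives 2 mismatches out of 24 aligned sites, so the Hamming distance is 2.

2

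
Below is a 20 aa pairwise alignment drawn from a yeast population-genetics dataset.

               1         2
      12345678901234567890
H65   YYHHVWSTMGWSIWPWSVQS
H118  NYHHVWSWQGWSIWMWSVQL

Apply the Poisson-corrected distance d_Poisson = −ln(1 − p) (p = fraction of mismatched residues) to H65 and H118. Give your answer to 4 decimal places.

The sequences differ at positions 1 (Y/N), 8 (T/W), 9 (M/Q), 15 (P/M), 20 (S/L).
p = 5/20 = 0.250000.
d = −ln(1 − 0.250000) = −ln(0.750000) = 0.2877.

0.2877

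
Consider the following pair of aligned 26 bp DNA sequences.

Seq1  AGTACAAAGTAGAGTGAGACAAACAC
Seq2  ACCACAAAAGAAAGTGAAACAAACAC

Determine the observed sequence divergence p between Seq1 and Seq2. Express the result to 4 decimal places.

0.2308

Mismatches occur at site 2 (G→C), site 3 (T→C), site 9 (G→A), site 10 (T→G), site 12 (G→A), site 18 (G→A).
There are 6 differences over 26 sites, so p = 6/26 = 0.2308.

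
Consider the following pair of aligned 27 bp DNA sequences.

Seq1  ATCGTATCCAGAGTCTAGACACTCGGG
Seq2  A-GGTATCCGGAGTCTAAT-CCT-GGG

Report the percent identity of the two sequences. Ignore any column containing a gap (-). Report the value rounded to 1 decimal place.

Excluding the 3 gap columns leaves 24 comparable sites.
The sequences differ at positions 3 (C/G), 10 (A/G), 18 (G/A), 19 (A/T), 21 (A/C).
19 of the 24 comparable sites match, so the percent identity is 19/24 × 100 = 79.2%.

79.2%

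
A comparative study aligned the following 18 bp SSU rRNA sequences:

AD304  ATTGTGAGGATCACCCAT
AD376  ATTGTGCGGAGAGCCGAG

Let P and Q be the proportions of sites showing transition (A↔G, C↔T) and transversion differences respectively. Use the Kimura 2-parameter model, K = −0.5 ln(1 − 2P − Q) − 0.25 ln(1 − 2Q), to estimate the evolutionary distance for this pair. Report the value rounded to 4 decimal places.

The sequences differ at positions 7 (A/C, transversion), 11 (T/G, transversion), 12 (C/A, transversion), 13 (A/G, transition), 16 (C/G, transversion), 18 (T/G, transversion).
Of the 6 differences, 1 transition and 5 transversions over 18 sites: P = 1/18 = 0.055556, Q = 5/18 = 0.277778.
d = −0.5·ln(0.611110) − 0.25·ln(0.444444) = −0.5·(-0.492478) − 0.25·(-0.810931) = 0.4490.

0.4490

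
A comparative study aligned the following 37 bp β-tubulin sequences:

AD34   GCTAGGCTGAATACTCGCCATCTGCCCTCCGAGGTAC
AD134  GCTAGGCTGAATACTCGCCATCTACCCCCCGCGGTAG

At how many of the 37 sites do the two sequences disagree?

Differing sites — 24:G/A; 28:T/C; 32:A/C; 37:C/G.
That gives 4 mismatches out of 37 aligned sites, so the Hamming distance is 4.

4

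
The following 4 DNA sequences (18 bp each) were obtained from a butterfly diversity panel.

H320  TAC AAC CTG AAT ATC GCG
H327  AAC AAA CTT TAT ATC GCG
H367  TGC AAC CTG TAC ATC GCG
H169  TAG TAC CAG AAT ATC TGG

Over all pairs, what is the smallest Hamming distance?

3

Pairwise Hamming distances:
  H320 vs H327: 4
  H320 vs H367: 3
  H320 vs H169: 5
  H327 vs H367: 5
  H327 vs H169: 9
  H367 vs H169: 8
The smallest is 3, between H320 and H367.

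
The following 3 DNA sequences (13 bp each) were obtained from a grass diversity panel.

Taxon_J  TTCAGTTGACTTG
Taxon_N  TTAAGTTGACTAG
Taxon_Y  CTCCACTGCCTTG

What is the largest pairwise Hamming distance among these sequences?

Pairwise Hamming distances:
  Taxon_J vs Taxon_N: 2
  Taxon_J vs Taxon_Y: 5
  Taxon_N vs Taxon_Y: 7
The largest is 7, between Taxon_N and Taxon_Y.

7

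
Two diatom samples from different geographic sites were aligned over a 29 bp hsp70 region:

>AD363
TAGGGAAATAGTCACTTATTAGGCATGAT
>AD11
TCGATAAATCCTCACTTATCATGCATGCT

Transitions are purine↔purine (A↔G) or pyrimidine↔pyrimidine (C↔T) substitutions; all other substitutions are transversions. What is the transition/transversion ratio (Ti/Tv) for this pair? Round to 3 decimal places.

Differing sites — 2:A/C (Tv); 4:G/A (Ti); 5:G/T (Tv); 10:A/C (Tv); 11:G/C (Tv); 20:T/C (Ti); 22:G/T (Tv); 28:A/C (Tv).
Of the 8 differences, 2 transitions and 6 transversions, so Ti/Tv = 2/6 = 0.333.

0.333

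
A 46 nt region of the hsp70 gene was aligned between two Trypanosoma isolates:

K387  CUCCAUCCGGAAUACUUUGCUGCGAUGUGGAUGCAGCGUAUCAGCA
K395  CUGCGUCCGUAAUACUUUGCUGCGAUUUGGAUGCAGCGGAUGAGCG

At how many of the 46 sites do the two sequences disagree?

7

The sequences differ at positions 3 (C/G), 5 (A/G), 10 (G/U), 27 (G/U), 39 (U/G), 42 (C/G), 46 (A/G).
That gives 7 mismatches out of 46 aligned sites, so the Hamming distance is 7.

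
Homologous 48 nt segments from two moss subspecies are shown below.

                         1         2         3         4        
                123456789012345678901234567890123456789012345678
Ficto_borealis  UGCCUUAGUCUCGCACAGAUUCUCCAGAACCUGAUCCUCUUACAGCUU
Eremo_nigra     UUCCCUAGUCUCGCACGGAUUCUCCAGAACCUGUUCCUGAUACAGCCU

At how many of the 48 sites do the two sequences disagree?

7

Mismatches occur at site 2 (G/U), site 5 (U/C), site 17 (A/G), site 34 (A/U), site 39 (C/G), site 40 (U/A), site 47 (U/C).
That gives 7 mismatches out of 48 aligned sites, so the Hamming distance is 7.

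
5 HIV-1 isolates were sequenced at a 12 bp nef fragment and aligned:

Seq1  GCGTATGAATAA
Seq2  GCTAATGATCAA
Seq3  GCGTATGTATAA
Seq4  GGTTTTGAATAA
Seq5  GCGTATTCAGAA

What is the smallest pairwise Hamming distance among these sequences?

1

Pairwise Hamming distances:
  Seq1 vs Seq2: 4
  Seq1 vs Seq3: 1
  Seq1 vs Seq4: 3
  Seq1 vs Seq5: 3
  Seq2 vs Seq3: 5
  Seq2 vs Seq4: 5
  Seq2 vs Seq5: 6
  Seq3 vs Seq4: 4
  Seq3 vs Seq5: 3
  Seq4 vs Seq5: 6
The smallest is 1, between Seq1 and Seq3.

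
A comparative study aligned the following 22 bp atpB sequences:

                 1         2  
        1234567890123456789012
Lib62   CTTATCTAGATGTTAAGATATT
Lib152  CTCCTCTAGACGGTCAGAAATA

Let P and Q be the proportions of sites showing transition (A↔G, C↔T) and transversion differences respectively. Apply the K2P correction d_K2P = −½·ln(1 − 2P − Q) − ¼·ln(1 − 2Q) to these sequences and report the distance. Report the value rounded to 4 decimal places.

The sequences differ at positions 3 (T/C, transition), 4 (A/C, transversion), 11 (T/C, transition), 13 (T/G, transversion), 15 (A/C, transversion), 19 (T/A, transversion), 22 (T/A, transversion).
Of the 7 differences, 2 transitions and 5 transversions over 22 sites: P = 2/22 = 0.090909, Q = 5/22 = 0.227273.
d = −0.5·ln(0.590909) − 0.25·ln(0.545454) = −0.5·(-0.526093) − 0.25·(-0.606137) = 0.4146.

0.4146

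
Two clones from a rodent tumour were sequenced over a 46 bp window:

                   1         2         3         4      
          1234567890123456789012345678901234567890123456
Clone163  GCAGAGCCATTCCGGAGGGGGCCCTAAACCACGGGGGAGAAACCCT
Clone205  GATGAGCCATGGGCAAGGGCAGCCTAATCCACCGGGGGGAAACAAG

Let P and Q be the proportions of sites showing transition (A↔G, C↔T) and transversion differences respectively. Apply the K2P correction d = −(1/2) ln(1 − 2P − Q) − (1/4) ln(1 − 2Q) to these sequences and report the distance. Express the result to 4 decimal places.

0.4746

Differing sites — 2:C/A (Tv); 3:A/T (Tv); 11:T/G (Tv); 12:C/G (Tv); 13:C/G (Tv); 14:G/C (Tv); 15:G/A (Ti); 20:G/C (Tv); 21:G/A (Ti); 22:C/G (Tv); 28:A/T (Tv); 33:G/C (Tv); 38:A/G (Ti); 44:C/A (Tv); 45:C/A (Tv); 46:T/G (Tv).
Of the 16 differences, 3 transitions and 13 transversions over 46 sites: P = 3/46 = 0.065217, Q = 13/46 = 0.282609.
d = −0.5·ln(0.586957) − 0.25·ln(0.434782) = −0.5·(-0.532804) − 0.25·(-0.832911) = 0.4746.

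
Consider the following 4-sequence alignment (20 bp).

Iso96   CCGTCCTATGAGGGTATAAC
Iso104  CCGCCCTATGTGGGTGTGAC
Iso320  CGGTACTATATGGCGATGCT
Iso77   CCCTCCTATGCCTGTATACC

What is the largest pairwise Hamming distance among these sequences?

Pairwise Hamming distances:
  Iso96 vs Iso104: 4
  Iso96 vs Iso320: 9
  Iso96 vs Iso77: 5
  Iso104 vs Iso320: 9
  Iso104 vs Iso77: 8
  Iso320 vs Iso77: 11
The largest is 11, between Iso320 and Iso77.

11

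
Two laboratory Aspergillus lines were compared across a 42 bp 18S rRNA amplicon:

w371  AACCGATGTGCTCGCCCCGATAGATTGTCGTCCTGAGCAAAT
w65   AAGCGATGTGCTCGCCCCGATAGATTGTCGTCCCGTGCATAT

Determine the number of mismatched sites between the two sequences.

Mismatches occur at site 3 (C↔G), site 34 (T↔C), site 36 (A↔T), site 40 (A↔T).
That gives 4 mismatches out of 42 aligned sites, so the Hamming distance is 4.

4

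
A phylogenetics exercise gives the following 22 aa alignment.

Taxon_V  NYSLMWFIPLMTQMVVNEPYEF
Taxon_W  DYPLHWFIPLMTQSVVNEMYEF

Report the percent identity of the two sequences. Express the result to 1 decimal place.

Mismatches occur at site 1 (N/D), site 3 (S/P), site 5 (M/H), site 14 (M/S), site 19 (P/M).
17 of the 22 sites match, so the percent identity is 17/22 × 100 = 77.3%.

77.3%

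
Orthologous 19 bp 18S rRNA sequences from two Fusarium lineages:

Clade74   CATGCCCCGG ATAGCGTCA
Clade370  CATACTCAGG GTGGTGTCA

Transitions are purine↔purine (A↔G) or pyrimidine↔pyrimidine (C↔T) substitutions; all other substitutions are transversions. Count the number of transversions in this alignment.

Differing sites — 4:G/A (Ti); 6:C/T (Ti); 8:C/A (Tv); 11:A/G (Ti); 13:A/G (Ti); 15:C/T (Ti).
Of the 6 differences, 5 transitions and 1 transversion, so the answer is 1.

1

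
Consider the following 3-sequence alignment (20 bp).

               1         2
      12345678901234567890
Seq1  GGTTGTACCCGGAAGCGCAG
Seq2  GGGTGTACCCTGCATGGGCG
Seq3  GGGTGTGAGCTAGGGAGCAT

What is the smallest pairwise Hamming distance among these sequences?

7

Pairwise Hamming distances:
  Seq1 vs Seq2: 7
  Seq1 vs Seq3: 10
  Seq2 vs Seq3: 11
The smallest is 7, between Seq1 and Seq2.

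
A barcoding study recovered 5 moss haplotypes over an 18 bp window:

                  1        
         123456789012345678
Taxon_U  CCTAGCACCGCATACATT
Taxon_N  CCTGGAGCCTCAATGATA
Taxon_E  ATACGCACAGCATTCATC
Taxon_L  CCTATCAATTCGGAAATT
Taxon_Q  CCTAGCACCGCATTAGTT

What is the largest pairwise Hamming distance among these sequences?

13

Pairwise Hamming distances:
  Taxon_U vs Taxon_N: 8
  Taxon_U vs Taxon_E: 7
  Taxon_U vs Taxon_L: 7
  Taxon_U vs Taxon_Q: 3
  Taxon_N vs Taxon_E: 11
  Taxon_N vs Taxon_L: 11
  Taxon_N vs Taxon_Q: 8
  Taxon_E vs Taxon_L: 13
  Taxon_E vs Taxon_Q: 8
  Taxon_L vs Taxon_Q: 8
The largest is 13, between Taxon_E and Taxon_L.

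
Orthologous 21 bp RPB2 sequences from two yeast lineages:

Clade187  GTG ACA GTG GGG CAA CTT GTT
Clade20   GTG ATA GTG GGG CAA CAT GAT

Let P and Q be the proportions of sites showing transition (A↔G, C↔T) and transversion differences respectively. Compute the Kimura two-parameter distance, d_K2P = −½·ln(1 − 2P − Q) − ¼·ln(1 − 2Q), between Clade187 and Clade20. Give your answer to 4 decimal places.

Mismatches occur at site 5 (C/T, transition), site 17 (T/A, transversion), site 20 (T/A, transversion).
Of the 3 differences, 1 transition and 2 transversions over 21 sites: P = 1/21 = 0.047619, Q = 2/21 = 0.095238.
d = −0.5·ln(0.809524) − 0.25·ln(0.809524) = −0.5·(-0.211309) − 0.25·(-0.211309) = 0.1585.

0.1585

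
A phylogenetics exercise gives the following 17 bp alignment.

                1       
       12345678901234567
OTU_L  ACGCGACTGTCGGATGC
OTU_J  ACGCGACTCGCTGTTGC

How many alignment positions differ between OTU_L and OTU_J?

4

The sequences differ at positions 9 (G/C), 10 (T/G), 12 (G/T), 14 (A/T).
That gives 4 mismatches out of 17 aligned sites, so the Hamming distance is 4.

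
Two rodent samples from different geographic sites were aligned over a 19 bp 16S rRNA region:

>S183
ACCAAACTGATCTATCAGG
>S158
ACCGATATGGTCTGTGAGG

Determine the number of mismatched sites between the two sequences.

6

Mismatches occur at site 4 (A↔G), site 6 (A↔T), site 7 (C↔A), site 10 (A↔G), site 14 (A↔G), site 16 (C↔G).
That gives 6 mismatches out of 19 aligned sites, so the Hamming distance is 6.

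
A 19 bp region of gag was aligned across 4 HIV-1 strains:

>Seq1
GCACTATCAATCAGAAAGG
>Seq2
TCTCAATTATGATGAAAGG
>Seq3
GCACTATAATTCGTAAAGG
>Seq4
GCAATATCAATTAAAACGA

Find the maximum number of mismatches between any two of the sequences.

Pairwise Hamming distances:
  Seq1 vs Seq2: 8
  Seq1 vs Seq3: 4
  Seq1 vs Seq4: 5
  Seq2 vs Seq3: 8
  Seq2 vs Seq4: 12
  Seq3 vs Seq4: 8
The largest is 12, between Seq2 and Seq4.

12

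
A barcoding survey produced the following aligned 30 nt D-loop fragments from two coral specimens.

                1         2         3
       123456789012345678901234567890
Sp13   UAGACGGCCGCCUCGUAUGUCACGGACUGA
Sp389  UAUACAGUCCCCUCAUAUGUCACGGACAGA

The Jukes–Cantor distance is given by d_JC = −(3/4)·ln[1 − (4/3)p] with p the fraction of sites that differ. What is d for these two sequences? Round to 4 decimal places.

0.2326

Mismatches occur at site 3 (G↔U), site 6 (G↔A), site 8 (C↔U), site 10 (G↔C), site 15 (G↔A), site 28 (U↔A).
p = 6/30 = 0.200000.
d = −0.75 · ln(1 − (4/3)·0.200000) = −0.75 · ln(0.733333) = −0.75 · (-0.310155) = 0.2326.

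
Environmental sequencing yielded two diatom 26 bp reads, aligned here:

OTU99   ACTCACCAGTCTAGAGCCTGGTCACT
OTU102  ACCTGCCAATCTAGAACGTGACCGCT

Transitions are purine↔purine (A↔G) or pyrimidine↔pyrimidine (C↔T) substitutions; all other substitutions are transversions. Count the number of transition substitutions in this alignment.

The sequences differ at positions 3 (T/C, transition), 4 (C/T, transition), 5 (A/G, transition), 9 (G/A, transition), 16 (G/A, transition), 18 (C/G, transversion), 21 (G/A, transition), 22 (T/C, transition), 24 (A/G, transition).
Of the 9 differences, 8 transitions and 1 transversion, so the answer is 8.

8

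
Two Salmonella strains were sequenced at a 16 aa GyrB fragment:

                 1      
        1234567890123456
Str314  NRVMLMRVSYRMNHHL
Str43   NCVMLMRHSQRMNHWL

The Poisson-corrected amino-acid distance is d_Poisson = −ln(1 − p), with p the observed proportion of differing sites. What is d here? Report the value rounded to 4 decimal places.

0.2877

The sequences differ at positions 2 (R/C), 8 (V/H), 10 (Y/Q), 15 (H/W).
p = 4/16 = 0.250000.
d = −ln(1 − 0.250000) = −ln(0.750000) = 0.2877.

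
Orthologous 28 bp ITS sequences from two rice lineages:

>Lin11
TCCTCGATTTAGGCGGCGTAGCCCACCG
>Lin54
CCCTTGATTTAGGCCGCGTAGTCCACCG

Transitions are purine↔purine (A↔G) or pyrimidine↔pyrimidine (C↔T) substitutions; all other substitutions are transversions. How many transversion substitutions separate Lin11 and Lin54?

1

Differing sites — 1:T/C (Ti); 5:C/T (Ti); 15:G/C (Tv); 22:C/T (Ti).
Of the 4 differences, 3 transitions and 1 transversion, so the answer is 1.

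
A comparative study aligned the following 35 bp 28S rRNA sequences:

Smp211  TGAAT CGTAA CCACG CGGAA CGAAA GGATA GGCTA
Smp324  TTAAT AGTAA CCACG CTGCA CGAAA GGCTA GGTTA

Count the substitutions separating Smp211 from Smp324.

6

The sequences differ at positions 2 (G/T), 6 (C/A), 17 (G/T), 19 (A/C), 28 (A/C), 33 (C/T).
That gives 6 mismatches out of 35 aligned sites, so the Hamming distance is 6.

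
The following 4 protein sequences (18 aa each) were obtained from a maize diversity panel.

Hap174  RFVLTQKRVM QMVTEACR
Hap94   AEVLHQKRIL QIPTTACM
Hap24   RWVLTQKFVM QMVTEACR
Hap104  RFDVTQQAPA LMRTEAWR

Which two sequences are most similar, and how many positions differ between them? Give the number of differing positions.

2

Pairwise Hamming distances:
  Hap174 vs Hap94: 9
  Hap174 vs Hap24: 2
  Hap174 vs Hap104: 9
  Hap94 vs Hap24: 10
  Hap94 vs Hap104: 15
  Hap24 vs Hap104: 10
The smallest is 2, between Hap174 and Hap24.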